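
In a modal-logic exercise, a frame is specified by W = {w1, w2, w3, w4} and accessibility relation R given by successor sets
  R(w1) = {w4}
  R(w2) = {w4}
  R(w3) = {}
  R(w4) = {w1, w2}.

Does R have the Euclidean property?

No

Euclidean: no — w4 R w1 and w4 R w2, but not w1 R w2.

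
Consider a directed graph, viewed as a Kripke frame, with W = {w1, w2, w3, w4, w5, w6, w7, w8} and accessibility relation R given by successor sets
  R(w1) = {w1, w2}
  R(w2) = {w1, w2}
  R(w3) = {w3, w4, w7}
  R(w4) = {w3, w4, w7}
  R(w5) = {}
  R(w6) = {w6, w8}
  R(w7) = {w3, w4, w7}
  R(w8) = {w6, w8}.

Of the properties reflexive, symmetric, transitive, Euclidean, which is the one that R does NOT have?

Reflexive: no — w5 is not related to itself.
Symmetric: yes — every pair in R has its reverse in R.
Transitive: yes — every two-step R-path is closed by a direct edge.
Euclidean: yes — any two successors of a common world are R-related.
Only reflexive fails.

reflexive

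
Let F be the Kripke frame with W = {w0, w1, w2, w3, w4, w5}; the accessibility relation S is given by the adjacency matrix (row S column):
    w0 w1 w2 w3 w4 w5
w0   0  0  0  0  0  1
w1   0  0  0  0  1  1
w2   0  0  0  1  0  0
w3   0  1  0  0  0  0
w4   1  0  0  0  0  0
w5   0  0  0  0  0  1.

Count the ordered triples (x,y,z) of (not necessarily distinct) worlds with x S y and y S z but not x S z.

Enumerating: (w1,w4,w0), (w2,w3,w1), (w3,w1,w4), (w3,w1,w5), (w4,w0,w5).

5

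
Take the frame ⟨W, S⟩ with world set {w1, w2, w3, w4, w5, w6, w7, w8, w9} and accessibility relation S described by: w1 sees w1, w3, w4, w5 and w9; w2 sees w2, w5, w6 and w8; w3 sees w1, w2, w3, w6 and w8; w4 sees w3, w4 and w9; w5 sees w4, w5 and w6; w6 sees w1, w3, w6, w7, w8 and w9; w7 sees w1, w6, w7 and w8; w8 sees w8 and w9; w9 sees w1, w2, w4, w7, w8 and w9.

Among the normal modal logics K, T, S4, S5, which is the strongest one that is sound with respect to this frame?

T

Reflexive (axiom T): yes — every world is S-related to itself.
Transitive (axiom 4): no — w1 S w3 and w3 S w2, but not w1 S w2.
Euclidean (axiom 5): no — w1 S w3 and w1 S w4, but not w3 S w4.
So F validates K, T; S4 would additionally require S to be transitive. The strongest is T.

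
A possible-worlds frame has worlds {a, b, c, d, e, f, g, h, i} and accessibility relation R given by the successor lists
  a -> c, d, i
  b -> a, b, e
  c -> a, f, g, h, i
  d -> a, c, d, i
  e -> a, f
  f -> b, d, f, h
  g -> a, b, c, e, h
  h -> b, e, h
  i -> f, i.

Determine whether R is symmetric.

Symmetric: no — a R i but not i R a.

No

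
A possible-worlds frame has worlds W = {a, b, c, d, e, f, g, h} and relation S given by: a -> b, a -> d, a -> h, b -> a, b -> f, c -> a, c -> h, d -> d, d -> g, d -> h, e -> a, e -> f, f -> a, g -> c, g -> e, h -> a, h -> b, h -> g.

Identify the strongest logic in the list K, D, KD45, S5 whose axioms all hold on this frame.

Serial (axiom D): yes — every world has a successor (e.g. a S b).
Euclidean (axiom 5): no — a S b and a S d, but not b S d.
Transitive (axiom 4): no — a S b and b S f, but not a S f.
Reflexive (axiom T): no — a is not related to itself.
So F validates K, D; KD45 would additionally require S to be Euclidean and transitive. The strongest is D.

D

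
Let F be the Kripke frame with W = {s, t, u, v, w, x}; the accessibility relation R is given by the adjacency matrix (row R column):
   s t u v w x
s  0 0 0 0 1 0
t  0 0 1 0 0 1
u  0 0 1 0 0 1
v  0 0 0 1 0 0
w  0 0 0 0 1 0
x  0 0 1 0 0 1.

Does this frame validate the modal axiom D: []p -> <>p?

Axiom D corresponds to the accessibility relation being serial.
Serial: yes — every world has a successor (e.g. s R w).

Yes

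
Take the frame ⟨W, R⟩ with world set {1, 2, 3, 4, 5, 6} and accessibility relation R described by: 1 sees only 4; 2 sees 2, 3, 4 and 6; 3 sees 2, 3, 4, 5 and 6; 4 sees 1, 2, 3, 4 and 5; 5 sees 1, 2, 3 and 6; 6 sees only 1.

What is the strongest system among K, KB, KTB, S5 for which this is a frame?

Symmetric (axiom B): no — 2 R 6 but not 6 R 2.
Reflexive (axiom T): no — 1 is not related to itself.
Euclidean (axiom 5): no — 2 R 4 and 2 R 6, but not 4 R 6.
So F validates K; KB would additionally require R to be symmetric. The strongest is K.

K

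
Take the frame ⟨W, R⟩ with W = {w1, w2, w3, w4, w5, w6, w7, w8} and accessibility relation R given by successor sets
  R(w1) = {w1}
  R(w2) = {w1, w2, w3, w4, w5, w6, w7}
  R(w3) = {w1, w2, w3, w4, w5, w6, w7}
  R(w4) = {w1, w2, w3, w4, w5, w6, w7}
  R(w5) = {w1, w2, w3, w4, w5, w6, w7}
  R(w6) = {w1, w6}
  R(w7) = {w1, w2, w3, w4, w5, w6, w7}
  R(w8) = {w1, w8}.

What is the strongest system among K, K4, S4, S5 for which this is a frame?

Transitive (axiom 4): yes — every two-step R-path is closed by a direct edge.
Reflexive (axiom T): yes — every world is R-related to itself.
Euclidean (axiom 5): no — w2 R w1 and w2 R w3, but not w1 R w3.
So F validates K, K4, S4; S5 would additionally require R to be Euclidean. The strongest is S4.

S4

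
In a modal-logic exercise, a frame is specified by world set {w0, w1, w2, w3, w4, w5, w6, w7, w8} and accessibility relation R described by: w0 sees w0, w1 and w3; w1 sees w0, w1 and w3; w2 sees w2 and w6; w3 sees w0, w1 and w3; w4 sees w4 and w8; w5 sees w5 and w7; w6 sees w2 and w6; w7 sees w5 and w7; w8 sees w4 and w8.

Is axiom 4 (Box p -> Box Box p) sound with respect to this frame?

Yes

The schema 4 characterises exactly the transitive frames.
Transitive: yes — every two-step R-path is closed by a direct edge.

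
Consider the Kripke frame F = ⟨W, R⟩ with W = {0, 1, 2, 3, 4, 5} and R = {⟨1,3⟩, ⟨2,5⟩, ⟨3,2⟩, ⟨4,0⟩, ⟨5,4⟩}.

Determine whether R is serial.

Serial: no — 0 has no R-successor.

No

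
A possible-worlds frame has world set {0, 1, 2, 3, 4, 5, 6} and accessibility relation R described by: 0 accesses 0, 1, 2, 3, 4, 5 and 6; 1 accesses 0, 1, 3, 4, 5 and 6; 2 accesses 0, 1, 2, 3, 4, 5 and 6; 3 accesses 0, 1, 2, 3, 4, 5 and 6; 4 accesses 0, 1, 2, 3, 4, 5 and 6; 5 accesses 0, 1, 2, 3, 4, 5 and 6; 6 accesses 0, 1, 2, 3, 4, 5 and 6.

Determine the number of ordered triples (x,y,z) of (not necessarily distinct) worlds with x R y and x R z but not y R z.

Enumerating: (0,1,2), (2,1,2), (3,1,2), (4,1,2), (5,1,2), (6,1,2).

6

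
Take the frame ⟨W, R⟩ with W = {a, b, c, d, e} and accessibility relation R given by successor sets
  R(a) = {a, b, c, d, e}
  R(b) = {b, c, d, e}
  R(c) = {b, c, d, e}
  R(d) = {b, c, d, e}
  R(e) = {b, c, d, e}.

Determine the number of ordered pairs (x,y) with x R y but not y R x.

Enumerating: (a,b), (a,c), (a,d), (a,e).

4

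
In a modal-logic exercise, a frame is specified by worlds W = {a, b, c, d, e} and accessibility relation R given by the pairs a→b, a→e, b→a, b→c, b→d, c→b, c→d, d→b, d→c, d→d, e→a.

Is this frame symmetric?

Yes

Symmetric: yes — every pair in R has its reverse in R.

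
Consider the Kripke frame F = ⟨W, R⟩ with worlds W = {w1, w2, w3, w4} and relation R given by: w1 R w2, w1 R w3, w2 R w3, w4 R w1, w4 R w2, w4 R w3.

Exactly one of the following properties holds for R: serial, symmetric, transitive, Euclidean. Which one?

transitive

Serial: no — w3 has no R-successor.
Symmetric: no — w1 R w2 but not w2 R w1.
Transitive: yes — every two-step R-path is closed by a direct edge.
Euclidean: no — w1 R w3 and w1 R w2, but not w3 R w2.
Only transitive holds.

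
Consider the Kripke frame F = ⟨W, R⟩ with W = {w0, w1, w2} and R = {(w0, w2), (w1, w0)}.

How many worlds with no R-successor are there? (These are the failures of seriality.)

Enumerating: w2.

1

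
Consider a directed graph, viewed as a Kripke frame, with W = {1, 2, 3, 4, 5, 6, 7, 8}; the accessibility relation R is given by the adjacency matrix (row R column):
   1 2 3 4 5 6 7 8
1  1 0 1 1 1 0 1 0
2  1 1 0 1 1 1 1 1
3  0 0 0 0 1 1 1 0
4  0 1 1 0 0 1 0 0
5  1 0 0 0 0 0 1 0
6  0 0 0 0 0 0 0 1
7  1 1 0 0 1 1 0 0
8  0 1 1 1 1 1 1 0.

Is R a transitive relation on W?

No

Transitive: no — 1 R 3 and 3 R 6, but not 1 R 6.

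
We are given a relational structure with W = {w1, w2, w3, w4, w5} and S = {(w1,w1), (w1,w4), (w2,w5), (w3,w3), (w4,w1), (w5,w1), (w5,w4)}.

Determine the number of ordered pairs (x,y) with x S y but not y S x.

3

Enumerating: (w2,w5), (w5,w1), (w5,w4).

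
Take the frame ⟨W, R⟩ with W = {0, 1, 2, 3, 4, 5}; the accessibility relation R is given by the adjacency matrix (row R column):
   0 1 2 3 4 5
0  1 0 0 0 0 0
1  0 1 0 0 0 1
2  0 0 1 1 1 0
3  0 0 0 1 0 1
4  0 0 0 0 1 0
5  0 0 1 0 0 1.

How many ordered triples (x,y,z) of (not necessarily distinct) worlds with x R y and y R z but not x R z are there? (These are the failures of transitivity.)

5

Enumerating: (1,5,2), (2,3,5), (3,5,2), (5,2,3), (5,2,4).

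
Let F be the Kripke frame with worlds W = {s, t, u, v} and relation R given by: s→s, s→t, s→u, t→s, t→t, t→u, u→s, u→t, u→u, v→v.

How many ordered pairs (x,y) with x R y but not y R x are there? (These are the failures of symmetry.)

0

R is symmetric; there are no such tuples.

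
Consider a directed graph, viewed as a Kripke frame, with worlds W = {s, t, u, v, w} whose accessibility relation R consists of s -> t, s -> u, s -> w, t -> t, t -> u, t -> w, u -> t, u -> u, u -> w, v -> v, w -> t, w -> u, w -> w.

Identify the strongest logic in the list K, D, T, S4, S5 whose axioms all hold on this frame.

D

Serial (axiom D): yes — every world has a successor (e.g. s R t).
Reflexive (axiom T): no — s is not related to itself.
Transitive (axiom 4): yes — every two-step R-path is closed by a direct edge.
Euclidean (axiom 5): yes — any two successors of a common world are R-related.
So F validates K, D; T would additionally require R to be reflexive. The strongest is D.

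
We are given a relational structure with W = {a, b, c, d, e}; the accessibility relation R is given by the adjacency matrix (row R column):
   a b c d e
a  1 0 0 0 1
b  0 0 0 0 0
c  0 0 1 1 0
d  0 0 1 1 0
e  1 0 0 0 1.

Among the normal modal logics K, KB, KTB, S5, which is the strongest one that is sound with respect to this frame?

Symmetric (axiom B): yes — every pair in R has its reverse in R.
Reflexive (axiom T): no — b is not related to itself.
Euclidean (axiom 5): yes — any two successors of a common world are R-related.
So F validates K, KB; KTB would additionally require R to be reflexive. The strongest is KB.

KB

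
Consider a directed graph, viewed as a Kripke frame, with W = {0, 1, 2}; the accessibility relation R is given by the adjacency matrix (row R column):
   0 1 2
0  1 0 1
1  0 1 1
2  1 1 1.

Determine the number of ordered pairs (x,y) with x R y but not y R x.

R is symmetric; there are no such tuples.

0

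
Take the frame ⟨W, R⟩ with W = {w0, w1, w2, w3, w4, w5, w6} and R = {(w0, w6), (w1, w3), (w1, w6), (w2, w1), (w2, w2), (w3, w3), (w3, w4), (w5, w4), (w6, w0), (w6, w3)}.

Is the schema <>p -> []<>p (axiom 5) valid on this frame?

The schema 5 characterises exactly the Euclidean frames.
Euclidean: no — w1 R w3 and w1 R w6, but not w3 R w6.

No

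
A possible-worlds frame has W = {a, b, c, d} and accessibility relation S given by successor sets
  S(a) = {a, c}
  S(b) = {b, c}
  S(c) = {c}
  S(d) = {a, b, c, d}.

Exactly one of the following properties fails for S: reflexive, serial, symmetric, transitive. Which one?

Reflexive: yes — every world is S-related to itself.
Serial: yes — every world has a successor (e.g. a S a).
Symmetric: no — a S c but not c S a.
Transitive: yes — every two-step S-path is closed by a direct edge.
Only symmetric fails.

symmetric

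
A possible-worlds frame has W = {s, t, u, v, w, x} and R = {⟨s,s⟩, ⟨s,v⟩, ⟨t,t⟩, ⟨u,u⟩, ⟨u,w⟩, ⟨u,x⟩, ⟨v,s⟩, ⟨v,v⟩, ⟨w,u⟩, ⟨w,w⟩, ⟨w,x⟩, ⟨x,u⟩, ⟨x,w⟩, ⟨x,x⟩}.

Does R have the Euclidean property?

Yes

Euclidean: yes — any two successors of a common world are R-related.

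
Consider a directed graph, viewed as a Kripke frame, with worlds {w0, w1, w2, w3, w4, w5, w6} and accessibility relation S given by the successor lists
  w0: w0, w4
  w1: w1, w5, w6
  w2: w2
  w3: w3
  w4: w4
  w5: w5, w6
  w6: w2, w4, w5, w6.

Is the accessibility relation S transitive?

No

Transitive: no — w1 S w6 and w6 S w2, but not w1 S w2.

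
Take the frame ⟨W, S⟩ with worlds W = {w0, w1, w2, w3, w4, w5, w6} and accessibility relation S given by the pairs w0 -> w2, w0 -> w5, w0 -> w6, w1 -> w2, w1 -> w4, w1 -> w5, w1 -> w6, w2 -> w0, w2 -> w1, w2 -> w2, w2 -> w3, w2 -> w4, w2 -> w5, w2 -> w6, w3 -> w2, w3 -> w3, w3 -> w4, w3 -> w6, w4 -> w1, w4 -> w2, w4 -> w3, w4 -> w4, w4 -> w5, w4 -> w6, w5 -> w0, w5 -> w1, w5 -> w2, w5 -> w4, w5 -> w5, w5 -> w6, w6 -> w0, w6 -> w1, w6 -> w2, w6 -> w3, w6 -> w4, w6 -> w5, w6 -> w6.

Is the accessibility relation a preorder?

No

Reflexive: no — w0 is not related to itself.
Transitive: no — w0 S w2 and w2 S w1, but not w0 S w1.
So S is not a preorder.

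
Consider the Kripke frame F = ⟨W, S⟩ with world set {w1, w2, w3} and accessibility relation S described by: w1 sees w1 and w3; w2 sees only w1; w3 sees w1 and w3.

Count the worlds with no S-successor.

S is serial; there are no such worlds.

0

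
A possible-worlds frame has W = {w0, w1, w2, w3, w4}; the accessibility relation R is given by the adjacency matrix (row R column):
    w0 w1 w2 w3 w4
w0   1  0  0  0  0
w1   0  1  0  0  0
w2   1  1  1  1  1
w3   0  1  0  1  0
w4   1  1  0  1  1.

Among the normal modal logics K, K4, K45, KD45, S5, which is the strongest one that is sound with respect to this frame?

Transitive (axiom 4): yes — every two-step R-path is closed by a direct edge.
Euclidean (axiom 5): no — w2 R w0 and w2 R w1, but not w0 R w1.
Serial (axiom D): yes — every world has a successor (e.g. w0 R w0).
Reflexive (axiom T): yes — every world is R-related to itself.
So F validates K, K4; K45 would additionally require R to be Euclidean. The strongest is K4.

K4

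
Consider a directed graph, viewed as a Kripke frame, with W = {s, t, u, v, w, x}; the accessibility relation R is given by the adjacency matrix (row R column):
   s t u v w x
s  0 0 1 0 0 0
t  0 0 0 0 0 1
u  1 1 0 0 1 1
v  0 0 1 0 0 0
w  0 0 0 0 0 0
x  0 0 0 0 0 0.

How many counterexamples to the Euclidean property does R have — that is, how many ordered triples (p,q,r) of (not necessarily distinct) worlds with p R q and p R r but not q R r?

18

Enumerating: (s,u,u), (t,x,x), (u,s,s), (u,s,t), (u,s,w), (u,s,x), (u,t,s), (u,t,t), (u,t,w), (u,w,s), (u,w,t), (u,w,w), (u,w,x), (u,x,s), (u,x,t), (u,x,w), (u,x,x), (v,u,u).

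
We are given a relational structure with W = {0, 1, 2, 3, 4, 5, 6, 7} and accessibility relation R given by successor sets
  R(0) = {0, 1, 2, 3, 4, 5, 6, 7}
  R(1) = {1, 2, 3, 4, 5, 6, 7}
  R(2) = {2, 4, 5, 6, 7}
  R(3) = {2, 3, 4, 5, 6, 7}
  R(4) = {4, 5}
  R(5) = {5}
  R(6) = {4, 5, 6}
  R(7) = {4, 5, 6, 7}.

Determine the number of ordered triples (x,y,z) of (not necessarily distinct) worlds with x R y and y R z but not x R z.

R is transitive; there are no such tuples.

0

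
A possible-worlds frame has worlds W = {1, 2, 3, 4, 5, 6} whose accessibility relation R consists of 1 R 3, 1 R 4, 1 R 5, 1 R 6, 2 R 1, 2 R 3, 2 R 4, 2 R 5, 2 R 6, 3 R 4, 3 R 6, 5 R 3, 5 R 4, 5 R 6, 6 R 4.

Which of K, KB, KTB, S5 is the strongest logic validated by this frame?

K

Symmetric (axiom B): no — 1 R 3 but not 3 R 1.
Reflexive (axiom T): no — 1 is not related to itself.
Euclidean (axiom 5): no — 1 R 3 and 1 R 5, but not 3 R 5.
So F validates K; KB would additionally require R to be symmetric. The strongest is K.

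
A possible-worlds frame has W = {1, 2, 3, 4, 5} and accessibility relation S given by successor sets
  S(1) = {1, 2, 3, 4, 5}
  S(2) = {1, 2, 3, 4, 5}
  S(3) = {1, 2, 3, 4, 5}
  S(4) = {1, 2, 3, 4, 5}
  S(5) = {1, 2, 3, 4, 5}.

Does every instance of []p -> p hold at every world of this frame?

The schema T characterises exactly the reflexive frames.
Reflexive: yes — every world is S-related to itself.

Yes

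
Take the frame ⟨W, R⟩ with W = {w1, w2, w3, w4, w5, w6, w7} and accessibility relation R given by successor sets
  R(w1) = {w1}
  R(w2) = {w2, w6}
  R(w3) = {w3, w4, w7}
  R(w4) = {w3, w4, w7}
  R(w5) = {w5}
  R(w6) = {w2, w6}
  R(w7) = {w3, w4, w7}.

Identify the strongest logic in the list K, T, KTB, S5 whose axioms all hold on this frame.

S5

Reflexive (axiom T): yes — every world is R-related to itself.
Symmetric (axiom B): yes — every pair in R has its reverse in R.
Euclidean (axiom 5): yes — any two successors of a common world are R-related.
So F validates K, T, KTB, S5. The strongest is S5.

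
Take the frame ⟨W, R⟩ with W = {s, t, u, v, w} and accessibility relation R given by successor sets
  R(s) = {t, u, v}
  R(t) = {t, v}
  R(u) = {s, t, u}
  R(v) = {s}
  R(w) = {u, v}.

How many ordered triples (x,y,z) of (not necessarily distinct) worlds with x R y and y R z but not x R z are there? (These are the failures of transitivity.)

11

Enumerating: (s,u,s), (s,v,s), (t,v,s), (u,s,v), (u,t,v), (v,s,t), (v,s,u), (v,s,v), (w,u,s), (w,u,t), (w,v,s).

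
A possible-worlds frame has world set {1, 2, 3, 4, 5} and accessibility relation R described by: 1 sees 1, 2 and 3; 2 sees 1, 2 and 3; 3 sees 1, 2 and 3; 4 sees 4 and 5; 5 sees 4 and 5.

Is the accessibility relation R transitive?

Yes

Transitive: yes — every two-step R-path is closed by a direct edge.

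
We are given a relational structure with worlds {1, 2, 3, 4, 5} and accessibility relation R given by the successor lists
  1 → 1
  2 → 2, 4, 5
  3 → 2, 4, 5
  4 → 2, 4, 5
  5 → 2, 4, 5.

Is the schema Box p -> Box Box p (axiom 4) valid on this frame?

Yes

By correspondence theory, 4 is valid on a frame iff R is transitive.
Transitive: yes — every two-step R-path is closed by a direct edge.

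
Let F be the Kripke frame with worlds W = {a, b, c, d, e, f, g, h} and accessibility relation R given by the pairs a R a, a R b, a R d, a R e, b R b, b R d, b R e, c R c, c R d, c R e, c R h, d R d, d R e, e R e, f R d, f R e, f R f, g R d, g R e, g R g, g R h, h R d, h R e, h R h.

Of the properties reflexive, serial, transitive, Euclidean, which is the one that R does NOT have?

Euclidean

Reflexive: yes — every world is R-related to itself.
Serial: yes — every world has a successor (e.g. a R a).
Transitive: yes — every two-step R-path is closed by a direct edge.
Euclidean: no — a R d and a R b, but not d R b.
Only Euclidean fails.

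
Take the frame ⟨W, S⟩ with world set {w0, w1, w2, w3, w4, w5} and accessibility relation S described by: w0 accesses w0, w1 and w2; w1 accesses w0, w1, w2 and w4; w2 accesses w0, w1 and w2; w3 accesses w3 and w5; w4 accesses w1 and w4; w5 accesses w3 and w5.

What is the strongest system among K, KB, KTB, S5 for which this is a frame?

Symmetric (axiom B): yes — every pair in S has its reverse in S.
Reflexive (axiom T): yes — every world is S-related to itself.
Euclidean (axiom 5): no — w1 S w0 and w1 S w4, but not w0 S w4.
So F validates K, KB, KTB; S5 would additionally require S to be Euclidean. The strongest is KTB.

KTB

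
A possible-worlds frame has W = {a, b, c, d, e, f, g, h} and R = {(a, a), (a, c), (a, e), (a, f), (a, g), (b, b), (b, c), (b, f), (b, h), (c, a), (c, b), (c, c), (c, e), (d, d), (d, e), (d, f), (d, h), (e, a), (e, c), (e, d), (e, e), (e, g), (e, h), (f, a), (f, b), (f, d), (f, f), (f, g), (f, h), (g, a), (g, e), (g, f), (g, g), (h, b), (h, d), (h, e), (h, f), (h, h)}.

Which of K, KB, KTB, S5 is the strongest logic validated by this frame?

KTB

Symmetric (axiom B): yes — every pair in R has its reverse in R.
Reflexive (axiom T): yes — every world is R-related to itself.
Euclidean (axiom 5): no — a R c and a R f, but not c R f.
So F validates K, KB, KTB; S5 would additionally require R to be Euclidean. The strongest is KTB.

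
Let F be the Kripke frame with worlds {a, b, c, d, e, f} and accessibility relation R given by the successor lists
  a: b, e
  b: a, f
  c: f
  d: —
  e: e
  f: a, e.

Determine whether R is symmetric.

No

Symmetric: no — a R e but not e R a.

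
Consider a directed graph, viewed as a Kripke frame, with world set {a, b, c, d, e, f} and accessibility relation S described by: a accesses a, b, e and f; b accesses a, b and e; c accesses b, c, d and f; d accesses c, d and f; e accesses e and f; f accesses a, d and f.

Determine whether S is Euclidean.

Euclidean: no — a S b and a S f, but not b S f.

No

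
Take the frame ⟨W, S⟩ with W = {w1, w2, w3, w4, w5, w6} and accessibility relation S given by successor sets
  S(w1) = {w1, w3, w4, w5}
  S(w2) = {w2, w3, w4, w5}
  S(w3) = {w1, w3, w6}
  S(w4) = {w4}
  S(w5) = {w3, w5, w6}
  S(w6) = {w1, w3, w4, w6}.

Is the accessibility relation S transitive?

No

Transitive: no — w1 S w3 and w3 S w6, but not w1 S w6.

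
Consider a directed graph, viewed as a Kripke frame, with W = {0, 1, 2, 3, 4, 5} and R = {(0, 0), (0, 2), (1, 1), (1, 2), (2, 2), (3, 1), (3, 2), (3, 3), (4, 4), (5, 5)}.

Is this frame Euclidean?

No

Euclidean: no — 3 R 2 and 3 R 1, but not 2 R 1.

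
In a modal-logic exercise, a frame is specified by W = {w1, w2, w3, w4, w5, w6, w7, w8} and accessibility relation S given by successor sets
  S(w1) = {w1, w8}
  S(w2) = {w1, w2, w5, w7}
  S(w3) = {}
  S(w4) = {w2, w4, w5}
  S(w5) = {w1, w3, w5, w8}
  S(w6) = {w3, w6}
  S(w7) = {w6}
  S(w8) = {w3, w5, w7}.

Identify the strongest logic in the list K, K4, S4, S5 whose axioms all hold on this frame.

K

Transitive (axiom 4): no — w1 S w8 and w8 S w3, but not w1 S w3.
Reflexive (axiom T): no — w3 is not related to itself.
Euclidean (axiom 5): no — w2 S w1 and w2 S w5, but not w1 S w5.
So F validates K; K4 would additionally require S to be transitive. The strongest is K.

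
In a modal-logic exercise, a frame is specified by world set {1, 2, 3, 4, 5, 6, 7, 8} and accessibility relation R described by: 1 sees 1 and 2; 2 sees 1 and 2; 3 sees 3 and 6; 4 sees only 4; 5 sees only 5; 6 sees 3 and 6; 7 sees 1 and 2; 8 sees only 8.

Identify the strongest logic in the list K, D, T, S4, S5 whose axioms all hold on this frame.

Serial (axiom D): yes — every world has a successor (e.g. 1 R 1).
Reflexive (axiom T): no — 7 is not related to itself.
Transitive (axiom 4): yes — every two-step R-path is closed by a direct edge.
Euclidean (axiom 5): yes — any two successors of a common world are R-related.
So F validates K, D; T would additionally require R to be reflexive. The strongest is D.

D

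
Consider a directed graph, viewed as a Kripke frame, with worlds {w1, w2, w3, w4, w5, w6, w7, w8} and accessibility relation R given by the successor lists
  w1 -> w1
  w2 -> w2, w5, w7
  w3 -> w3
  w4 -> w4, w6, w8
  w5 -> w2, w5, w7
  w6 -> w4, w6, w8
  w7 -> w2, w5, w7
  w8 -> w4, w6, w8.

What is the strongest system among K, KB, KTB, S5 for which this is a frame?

S5

Symmetric (axiom B): yes — every pair in R has its reverse in R.
Reflexive (axiom T): yes — every world is R-related to itself.
Euclidean (axiom 5): yes — any two successors of a common world are R-related.
So F validates K, KB, KTB, S5. The strongest is S5.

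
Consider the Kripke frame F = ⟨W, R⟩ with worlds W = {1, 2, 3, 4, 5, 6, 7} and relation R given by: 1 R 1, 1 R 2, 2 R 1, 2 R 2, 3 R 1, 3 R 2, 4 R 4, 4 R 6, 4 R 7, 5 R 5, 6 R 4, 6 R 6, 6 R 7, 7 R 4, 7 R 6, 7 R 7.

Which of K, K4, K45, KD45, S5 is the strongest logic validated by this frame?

Transitive (axiom 4): yes — every two-step R-path is closed by a direct edge.
Euclidean (axiom 5): yes — any two successors of a common world are R-related.
Serial (axiom D): yes — every world has a successor (e.g. 1 R 1).
Reflexive (axiom T): no — 3 is not related to itself.
So F validates K, K4, K45, KD45; S5 would additionally require R to be reflexive. The strongest is KD45.

KD45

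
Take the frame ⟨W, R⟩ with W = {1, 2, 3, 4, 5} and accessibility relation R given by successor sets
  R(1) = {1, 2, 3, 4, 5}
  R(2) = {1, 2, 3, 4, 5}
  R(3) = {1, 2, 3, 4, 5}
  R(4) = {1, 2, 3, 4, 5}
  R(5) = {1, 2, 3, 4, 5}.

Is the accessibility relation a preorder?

Reflexive: yes — every world is R-related to itself.
Transitive: yes — every two-step R-path is closed by a direct edge.
So R is a preorder.

Yes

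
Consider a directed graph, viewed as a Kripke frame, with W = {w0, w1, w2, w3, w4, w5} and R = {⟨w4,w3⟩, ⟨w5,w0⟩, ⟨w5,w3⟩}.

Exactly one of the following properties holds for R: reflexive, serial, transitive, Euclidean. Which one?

Reflexive: no — w0 is not related to itself.
Serial: no — w0 has no R-successor.
Transitive: yes — every two-step R-path is closed by a direct edge.
Euclidean: no — w5 R w0 and w5 R w3, but not w0 R w3.
Only transitive holds.

transitive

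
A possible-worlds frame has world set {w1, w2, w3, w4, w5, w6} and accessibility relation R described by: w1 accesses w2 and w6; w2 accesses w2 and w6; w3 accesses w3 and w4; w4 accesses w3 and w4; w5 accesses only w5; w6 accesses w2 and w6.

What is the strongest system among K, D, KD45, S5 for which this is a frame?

Serial (axiom D): yes — every world has a successor (e.g. w1 R w2).
Euclidean (axiom 5): yes — any two successors of a common world are R-related.
Transitive (axiom 4): yes — every two-step R-path is closed by a direct edge.
Reflexive (axiom T): no — w1 is not related to itself.
So F validates K, D, KD45; S5 would additionally require R to be reflexive. The strongest is KD45.

KD45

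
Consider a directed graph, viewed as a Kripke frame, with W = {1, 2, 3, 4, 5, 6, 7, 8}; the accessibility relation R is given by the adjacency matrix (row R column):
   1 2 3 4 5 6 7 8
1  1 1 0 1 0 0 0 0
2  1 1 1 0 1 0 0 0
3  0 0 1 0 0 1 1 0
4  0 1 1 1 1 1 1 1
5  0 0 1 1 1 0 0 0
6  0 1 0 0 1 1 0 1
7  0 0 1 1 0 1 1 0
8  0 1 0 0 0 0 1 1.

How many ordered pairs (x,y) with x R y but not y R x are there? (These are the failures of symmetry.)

Enumerating: (1,4), (2,3), (2,5), (3,6), (4,2), (4,3), (4,6), (4,8), (5,3), (6,2), (6,5), (6,8), (7,6), (8,2), (8,7).

15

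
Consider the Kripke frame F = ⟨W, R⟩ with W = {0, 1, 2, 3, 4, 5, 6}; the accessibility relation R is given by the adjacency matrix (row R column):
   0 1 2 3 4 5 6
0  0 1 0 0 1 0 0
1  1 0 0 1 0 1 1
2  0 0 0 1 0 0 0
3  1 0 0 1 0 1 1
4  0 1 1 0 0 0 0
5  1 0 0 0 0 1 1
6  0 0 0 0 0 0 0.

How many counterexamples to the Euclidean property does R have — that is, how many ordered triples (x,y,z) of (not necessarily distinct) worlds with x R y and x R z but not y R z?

Enumerating: (0,1,1), (0,1,4), (0,4,4), (1,0,0), (1,0,3), (1,0,5), (1,0,6), (1,5,3), (1,6,0), (1,6,3), (1,6,5), (1,6,6), … and 19 more.
Total: 31.

31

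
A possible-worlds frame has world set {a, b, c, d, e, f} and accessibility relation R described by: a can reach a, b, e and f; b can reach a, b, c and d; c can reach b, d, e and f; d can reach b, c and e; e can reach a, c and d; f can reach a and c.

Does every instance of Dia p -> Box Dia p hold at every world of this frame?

The schema 5 characterises exactly the Euclidean frames.
Euclidean: no — a R b and a R e, but not b R e.

No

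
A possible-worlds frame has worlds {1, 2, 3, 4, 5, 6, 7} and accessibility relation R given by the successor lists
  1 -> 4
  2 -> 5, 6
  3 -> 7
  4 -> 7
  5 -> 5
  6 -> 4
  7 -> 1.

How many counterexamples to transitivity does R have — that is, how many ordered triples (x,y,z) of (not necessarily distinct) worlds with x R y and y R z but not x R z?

6

Enumerating: (1,4,7), (2,6,4), (3,7,1), (4,7,1), (6,4,7), (7,1,4).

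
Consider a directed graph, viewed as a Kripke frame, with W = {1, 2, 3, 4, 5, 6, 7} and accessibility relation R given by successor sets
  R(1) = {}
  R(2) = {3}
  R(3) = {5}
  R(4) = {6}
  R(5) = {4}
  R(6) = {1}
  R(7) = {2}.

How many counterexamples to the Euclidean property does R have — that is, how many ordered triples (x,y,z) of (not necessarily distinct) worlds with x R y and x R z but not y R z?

Enumerating: (2,3,3), (3,5,5), (4,6,6), (5,4,4), (6,1,1), (7,2,2).

6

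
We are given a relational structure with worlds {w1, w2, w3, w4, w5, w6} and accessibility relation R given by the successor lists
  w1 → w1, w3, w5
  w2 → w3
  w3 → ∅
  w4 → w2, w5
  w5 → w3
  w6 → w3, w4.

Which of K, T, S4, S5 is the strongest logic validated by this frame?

K

Reflexive (axiom T): no — w2 is not related to itself.
Transitive (axiom 4): no — w4 R w2 and w2 R w3, but not w4 R w3.
Euclidean (axiom 5): no — w1 R w3 and w1 R w5, but not w3 R w5.
So F validates K; T would additionally require R to be reflexive. The strongest is K.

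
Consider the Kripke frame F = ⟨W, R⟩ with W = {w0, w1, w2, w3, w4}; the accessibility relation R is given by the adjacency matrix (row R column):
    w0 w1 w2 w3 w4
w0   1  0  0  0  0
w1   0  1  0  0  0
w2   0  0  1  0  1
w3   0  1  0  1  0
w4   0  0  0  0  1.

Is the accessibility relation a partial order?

Yes

Reflexive: yes — every world is R-related to itself.
Transitive: yes — every two-step R-path is closed by a direct edge.
Antisymmetric: yes — no distinct pair is related both ways.
So R is a partial order.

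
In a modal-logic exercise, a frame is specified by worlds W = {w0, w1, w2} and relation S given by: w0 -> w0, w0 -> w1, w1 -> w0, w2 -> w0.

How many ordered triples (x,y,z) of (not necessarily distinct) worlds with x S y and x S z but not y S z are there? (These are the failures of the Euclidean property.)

1

Enumerating: (w0,w1,w1).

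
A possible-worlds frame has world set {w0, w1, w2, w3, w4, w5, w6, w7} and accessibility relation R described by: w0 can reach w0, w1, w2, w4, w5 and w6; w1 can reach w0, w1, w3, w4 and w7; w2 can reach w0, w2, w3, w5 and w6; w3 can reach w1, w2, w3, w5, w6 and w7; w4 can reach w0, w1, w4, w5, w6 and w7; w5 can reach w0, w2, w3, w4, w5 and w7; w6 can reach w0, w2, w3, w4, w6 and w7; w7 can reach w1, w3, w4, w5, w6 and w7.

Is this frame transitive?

No

Transitive: no — w0 R w1 and w1 R w3, but not w0 R w3.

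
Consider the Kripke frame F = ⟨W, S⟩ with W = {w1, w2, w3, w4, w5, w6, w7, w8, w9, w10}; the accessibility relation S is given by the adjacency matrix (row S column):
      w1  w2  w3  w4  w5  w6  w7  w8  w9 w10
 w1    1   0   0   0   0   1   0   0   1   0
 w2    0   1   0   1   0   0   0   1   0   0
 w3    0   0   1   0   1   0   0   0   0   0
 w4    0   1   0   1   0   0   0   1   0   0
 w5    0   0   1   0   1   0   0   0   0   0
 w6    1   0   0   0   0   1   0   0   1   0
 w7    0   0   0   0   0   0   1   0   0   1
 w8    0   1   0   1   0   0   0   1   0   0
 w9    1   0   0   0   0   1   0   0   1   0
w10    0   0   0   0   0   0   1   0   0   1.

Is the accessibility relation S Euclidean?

Yes

Euclidean: yes — any two successors of a common world are S-related.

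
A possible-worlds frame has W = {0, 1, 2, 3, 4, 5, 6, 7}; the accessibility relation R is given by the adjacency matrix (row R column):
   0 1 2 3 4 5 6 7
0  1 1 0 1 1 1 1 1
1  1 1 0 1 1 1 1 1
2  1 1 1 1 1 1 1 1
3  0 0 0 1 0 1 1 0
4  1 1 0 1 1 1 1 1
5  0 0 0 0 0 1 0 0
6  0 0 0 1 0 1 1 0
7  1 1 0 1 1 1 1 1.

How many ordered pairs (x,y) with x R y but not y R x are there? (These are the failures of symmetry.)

Enumerating: (0,3), (0,5), (0,6), (1,3), (1,5), (1,6), (2,0), (2,1), (2,3), (2,4), (2,5), (2,6), … and 9 more.
Total: 21.

21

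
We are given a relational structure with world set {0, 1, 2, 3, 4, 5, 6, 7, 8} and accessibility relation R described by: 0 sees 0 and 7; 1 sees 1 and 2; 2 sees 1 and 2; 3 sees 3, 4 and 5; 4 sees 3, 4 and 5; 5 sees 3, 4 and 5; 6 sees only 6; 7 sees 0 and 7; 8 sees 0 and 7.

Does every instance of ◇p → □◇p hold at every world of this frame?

The schema 5 characterises exactly the Euclidean frames.
Euclidean: yes — any two successors of a common world are R-related.

Yes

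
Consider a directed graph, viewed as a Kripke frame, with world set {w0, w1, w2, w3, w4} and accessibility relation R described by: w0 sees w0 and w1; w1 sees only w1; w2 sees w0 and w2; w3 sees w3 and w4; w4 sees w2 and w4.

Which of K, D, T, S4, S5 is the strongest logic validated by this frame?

T

Serial (axiom D): yes — every world has a successor (e.g. w0 R w0).
Reflexive (axiom T): yes — every world is R-related to itself.
Transitive (axiom 4): no — w2 R w0 and w0 R w1, but not w2 R w1.
Euclidean (axiom 5): no — w0 R w1 and w0 R w0, but not w1 R w0.
So F validates K, D, T; S4 would additionally require R to be transitive. The strongest is T.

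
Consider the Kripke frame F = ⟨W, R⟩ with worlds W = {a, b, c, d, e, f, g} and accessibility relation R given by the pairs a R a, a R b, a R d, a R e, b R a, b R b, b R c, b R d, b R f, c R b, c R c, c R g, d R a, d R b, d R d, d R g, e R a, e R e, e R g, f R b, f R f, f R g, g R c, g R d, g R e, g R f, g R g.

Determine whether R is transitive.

No

Transitive: no — a R b and b R c, but not a R c.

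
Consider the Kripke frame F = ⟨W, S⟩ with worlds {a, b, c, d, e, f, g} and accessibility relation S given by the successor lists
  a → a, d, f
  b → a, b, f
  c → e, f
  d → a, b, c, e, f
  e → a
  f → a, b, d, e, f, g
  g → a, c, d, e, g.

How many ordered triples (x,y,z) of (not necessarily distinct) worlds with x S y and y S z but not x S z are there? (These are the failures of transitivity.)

Enumerating: (a,d,b), (a,d,c), (a,d,e), (a,f,b), (a,f,e), (a,f,g), (b,a,d), (b,f,d), (b,f,e), (b,f,g), (c,e,a), (c,f,a), … and 14 more.
Total: 26.

26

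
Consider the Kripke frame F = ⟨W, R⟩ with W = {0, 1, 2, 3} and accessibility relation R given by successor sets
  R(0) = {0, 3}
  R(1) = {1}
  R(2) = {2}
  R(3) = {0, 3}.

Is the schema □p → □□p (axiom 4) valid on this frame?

The schema 4 characterises exactly the transitive frames.
Transitive: yes — every two-step R-path is closed by a direct edge.

Yes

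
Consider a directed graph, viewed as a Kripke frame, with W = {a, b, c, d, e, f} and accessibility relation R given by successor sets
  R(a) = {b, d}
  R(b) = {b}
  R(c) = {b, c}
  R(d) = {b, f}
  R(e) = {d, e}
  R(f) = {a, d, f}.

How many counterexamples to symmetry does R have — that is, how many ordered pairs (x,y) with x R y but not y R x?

6

Enumerating: (a,b), (a,d), (c,b), (d,b), (e,d), (f,a).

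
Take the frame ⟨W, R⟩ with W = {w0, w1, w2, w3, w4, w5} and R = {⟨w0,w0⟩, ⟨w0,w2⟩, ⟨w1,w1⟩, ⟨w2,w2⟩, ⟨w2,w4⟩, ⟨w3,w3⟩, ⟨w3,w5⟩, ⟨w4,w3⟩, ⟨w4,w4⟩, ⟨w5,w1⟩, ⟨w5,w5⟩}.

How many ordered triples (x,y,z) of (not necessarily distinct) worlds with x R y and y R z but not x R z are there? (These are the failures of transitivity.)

Enumerating: (w0,w2,w4), (w2,w4,w3), (w3,w5,w1), (w4,w3,w5).

4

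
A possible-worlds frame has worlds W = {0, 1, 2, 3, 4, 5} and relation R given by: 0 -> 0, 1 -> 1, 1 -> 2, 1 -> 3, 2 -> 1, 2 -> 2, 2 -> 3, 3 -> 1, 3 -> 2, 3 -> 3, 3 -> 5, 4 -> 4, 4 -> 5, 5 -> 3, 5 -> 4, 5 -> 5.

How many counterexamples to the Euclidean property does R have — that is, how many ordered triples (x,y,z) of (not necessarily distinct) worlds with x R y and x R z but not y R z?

6

Enumerating: (3,1,5), (3,2,5), (3,5,1), (3,5,2), (5,3,4), (5,4,3).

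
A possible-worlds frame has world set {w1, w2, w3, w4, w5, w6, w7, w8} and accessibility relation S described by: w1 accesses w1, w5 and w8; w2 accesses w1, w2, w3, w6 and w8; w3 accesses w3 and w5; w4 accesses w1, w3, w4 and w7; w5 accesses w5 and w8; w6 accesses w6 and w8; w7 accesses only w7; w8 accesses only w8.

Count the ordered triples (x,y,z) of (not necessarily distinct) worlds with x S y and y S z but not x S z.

6

Enumerating: (w2,w1,w5), (w2,w3,w5), (w3,w5,w8), (w4,w1,w5), (w4,w1,w8), (w4,w3,w5).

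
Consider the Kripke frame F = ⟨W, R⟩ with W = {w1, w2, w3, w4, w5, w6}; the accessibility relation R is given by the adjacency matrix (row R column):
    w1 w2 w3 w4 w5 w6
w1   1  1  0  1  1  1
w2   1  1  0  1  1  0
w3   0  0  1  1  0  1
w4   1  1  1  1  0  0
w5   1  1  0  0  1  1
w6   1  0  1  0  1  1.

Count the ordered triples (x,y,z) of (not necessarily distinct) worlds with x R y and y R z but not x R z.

20

Enumerating: (w1,w4,w3), (w1,w6,w3), (w2,w1,w6), (w2,w4,w3), (w2,w5,w6), (w3,w4,w1), (w3,w4,w2), (w3,w6,w1), (w3,w6,w5), (w4,w1,w5), (w4,w1,w6), (w4,w2,w5), … and 8 more.
Total: 20.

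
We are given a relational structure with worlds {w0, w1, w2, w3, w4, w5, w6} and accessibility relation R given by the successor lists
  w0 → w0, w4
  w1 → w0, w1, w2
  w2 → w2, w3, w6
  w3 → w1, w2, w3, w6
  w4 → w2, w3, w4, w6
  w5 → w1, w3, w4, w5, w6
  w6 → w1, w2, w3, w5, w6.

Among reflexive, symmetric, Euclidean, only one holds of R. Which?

Reflexive: yes — every world is R-related to itself.
Symmetric: no — w0 R w4 but not w4 R w0.
Euclidean: no — w1 R w0 and w1 R w2, but not w0 R w2.
Only reflexive holds.

reflexive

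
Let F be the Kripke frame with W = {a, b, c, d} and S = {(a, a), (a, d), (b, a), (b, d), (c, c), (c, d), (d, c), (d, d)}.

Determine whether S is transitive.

Transitive: no — a S d and d S c, but not a S c.

No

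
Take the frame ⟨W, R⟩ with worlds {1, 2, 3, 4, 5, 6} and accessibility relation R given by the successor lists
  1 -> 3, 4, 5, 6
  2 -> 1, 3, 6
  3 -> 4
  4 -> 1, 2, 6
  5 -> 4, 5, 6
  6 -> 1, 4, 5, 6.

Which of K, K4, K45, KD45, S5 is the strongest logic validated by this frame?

K

Transitive (axiom 4): no — 1 R 4 and 4 R 2, but not 1 R 2.
Euclidean (axiom 5): no — 1 R 3 and 1 R 5, but not 3 R 5.
Serial (axiom D): yes — every world has a successor (e.g. 1 R 3).
Reflexive (axiom T): no — 1 is not related to itself.
So F validates K; K4 would additionally require R to be transitive. The strongest is K.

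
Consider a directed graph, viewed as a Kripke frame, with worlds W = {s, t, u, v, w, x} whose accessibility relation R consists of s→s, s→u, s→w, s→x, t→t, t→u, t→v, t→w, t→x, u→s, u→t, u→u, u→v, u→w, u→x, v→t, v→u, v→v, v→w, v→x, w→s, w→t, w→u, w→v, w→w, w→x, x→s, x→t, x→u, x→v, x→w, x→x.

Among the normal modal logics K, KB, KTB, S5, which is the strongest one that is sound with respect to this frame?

KTB

Symmetric (axiom B): yes — every pair in R has its reverse in R.
Reflexive (axiom T): yes — every world is R-related to itself.
Euclidean (axiom 5): no — u R s and u R t, but not s R t.
So F validates K, KB, KTB; S5 would additionally require R to be Euclidean. The strongest is KTB.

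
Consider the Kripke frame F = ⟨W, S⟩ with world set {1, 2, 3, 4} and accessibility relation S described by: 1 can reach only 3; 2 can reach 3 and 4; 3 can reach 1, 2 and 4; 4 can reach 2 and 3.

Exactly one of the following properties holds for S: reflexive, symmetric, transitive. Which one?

symmetric

Reflexive: no — 1 is not related to itself.
Symmetric: yes — every pair in S has its reverse in S.
Transitive: no — 1 S 3 and 3 S 2, but not 1 S 2.
Only symmetric holds.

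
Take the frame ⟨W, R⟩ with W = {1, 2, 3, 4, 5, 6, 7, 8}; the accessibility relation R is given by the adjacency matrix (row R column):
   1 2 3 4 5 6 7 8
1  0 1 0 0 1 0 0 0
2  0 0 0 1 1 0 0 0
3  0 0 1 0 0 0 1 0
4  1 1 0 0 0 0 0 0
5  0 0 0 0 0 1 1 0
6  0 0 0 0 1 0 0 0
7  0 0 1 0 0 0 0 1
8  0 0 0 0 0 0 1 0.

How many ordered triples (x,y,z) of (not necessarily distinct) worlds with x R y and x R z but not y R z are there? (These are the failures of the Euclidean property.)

20

Enumerating: (1,2,2), (1,5,2), (1,5,5), (2,4,4), (2,4,5), (2,5,4), (2,5,5), (3,7,7), (4,1,1), (4,2,1), (4,2,2), (5,6,6), … and 8 more.
Total: 20.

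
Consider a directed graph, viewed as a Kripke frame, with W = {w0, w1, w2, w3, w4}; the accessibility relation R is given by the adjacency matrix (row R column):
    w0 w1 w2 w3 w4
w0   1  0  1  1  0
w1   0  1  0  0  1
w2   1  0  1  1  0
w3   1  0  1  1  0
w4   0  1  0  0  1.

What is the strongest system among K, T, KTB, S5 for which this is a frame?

S5

Reflexive (axiom T): yes — every world is R-related to itself.
Symmetric (axiom B): yes — every pair in R has its reverse in R.
Euclidean (axiom 5): yes — any two successors of a common world are R-related.
So F validates K, T, KTB, S5. The strongest is S5.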